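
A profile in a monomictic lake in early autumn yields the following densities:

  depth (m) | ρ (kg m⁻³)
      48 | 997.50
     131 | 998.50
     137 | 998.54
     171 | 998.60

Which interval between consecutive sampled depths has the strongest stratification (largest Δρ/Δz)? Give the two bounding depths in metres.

48–131 m

Compute the density gradient over each adjacent pair:
  48–131 m: Δρ/Δz = 1.00/83 = 0.012 kg m⁻⁴
  131–137 m: Δρ/Δz = 0.04/6 = 6.7 × 10⁻³ kg m⁻⁴
  137–171 m: Δρ/Δz = 0.06/34 = 1.8 × 10⁻³ kg m⁻⁴
The largest gradient is in the 48–131 m interval — the pycnocline.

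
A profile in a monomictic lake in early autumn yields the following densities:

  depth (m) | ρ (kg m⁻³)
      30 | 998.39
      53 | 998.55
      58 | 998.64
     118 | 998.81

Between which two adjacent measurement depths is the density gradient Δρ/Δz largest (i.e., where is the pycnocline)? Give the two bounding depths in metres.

53–58 m

Compute the density gradient over each adjacent pair:
  30–53 m: Δρ/Δz = 0.16/23 = 7.0 × 10⁻³ kg m⁻⁴
  53–58 m: Δρ/Δz = 0.09/5 = 0.018 kg m⁻⁴
  58–118 m: Δρ/Δz = 0.17/60 = 2.8 × 10⁻³ kg m⁻⁴
The largest gradient is in the 53–58 m interval — the pycnocline.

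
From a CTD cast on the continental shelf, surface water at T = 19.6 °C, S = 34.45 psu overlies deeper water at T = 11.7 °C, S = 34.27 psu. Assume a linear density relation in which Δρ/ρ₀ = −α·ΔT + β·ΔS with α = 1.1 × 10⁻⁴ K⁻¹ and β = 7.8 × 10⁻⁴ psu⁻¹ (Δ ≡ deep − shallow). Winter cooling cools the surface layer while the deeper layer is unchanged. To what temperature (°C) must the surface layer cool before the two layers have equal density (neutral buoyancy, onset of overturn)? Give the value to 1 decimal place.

13.0 °C

Neutral buoyancy requires Δρ = 0, i.e. −α(T_deep − T_surf′) + β(S_deep − S_surf) = 0.
T_surf′ = T_deep − (β/α)·ΔS = 11.7 − (7.8 × 10⁻⁴/1.1 × 10⁻⁴)·(-0.18) = 12.976 °C.
Cooling required: 19.6 − (12.976) = 6.624 °C.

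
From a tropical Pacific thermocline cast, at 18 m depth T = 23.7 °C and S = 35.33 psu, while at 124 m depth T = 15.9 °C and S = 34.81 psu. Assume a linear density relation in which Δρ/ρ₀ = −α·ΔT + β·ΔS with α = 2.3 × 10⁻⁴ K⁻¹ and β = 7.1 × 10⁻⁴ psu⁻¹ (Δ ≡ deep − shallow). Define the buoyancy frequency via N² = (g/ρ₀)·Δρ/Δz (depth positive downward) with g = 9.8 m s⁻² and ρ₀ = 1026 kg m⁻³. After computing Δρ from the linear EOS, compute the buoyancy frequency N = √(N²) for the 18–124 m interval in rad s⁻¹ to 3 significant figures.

ΔT = -7.8 K, ΔS = -0.52 psu (deep − shallow).
Δρ/ρ₀ = −αΔT + βΔS = 1.794 × 10⁻³ − 3.692 × 10⁻⁴ = 1.4248 × 10⁻³, so Δρ ≈ 1.462 kg m⁻³.
N² = (g/ρ₀)·Δρ/Δz = g·(Δρ/ρ₀)/Δz = 9.8 × 1.4248 × 10⁻³ / 106 = 1.3173 × 10⁻⁴ s⁻².
N = √(1.3173 × 10⁻⁴) = 0.011477 rad s⁻¹ ≈ 0.0115 rad s⁻¹.

0.0115 rad s⁻¹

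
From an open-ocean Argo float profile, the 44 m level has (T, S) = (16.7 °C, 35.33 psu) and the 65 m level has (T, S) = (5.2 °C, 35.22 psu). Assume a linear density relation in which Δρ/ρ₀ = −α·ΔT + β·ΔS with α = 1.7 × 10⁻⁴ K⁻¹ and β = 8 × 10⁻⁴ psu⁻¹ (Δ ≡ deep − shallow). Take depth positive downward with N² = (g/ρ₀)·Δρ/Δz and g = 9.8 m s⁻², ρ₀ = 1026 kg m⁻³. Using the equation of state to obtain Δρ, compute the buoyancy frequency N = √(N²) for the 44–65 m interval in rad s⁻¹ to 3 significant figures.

0.0295 rad s⁻¹

ΔT = -11.5 K, ΔS = -0.11 psu (deep − shallow).
Δρ/ρ₀ = −αΔT + βΔS = 1.955 × 10⁻³ − 8.80 × 10⁻⁵ = 1.867 × 10⁻³, so Δρ ≈ 1.916 kg m⁻³.
N² = (g/ρ₀)·Δρ/Δz = g·(Δρ/ρ₀)/Δz = 9.8 × 1.867 × 10⁻³ / 21 = 8.7127 × 10⁻⁴ s⁻².
N = √(8.7127 × 10⁻⁴) = 0.029517 rad s⁻¹ ≈ 0.0295 rad s⁻¹.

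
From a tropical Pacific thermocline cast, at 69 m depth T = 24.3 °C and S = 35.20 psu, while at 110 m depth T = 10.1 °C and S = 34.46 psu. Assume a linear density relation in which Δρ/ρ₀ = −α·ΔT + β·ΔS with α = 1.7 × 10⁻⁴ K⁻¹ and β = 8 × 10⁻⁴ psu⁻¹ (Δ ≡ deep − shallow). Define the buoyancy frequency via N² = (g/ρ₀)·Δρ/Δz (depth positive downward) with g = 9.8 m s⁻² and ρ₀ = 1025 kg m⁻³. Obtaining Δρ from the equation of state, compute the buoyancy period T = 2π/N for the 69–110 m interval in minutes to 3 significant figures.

ΔT = -14.2 K, ΔS = -0.74 psu (deep − shallow).
Δρ/ρ₀ = −αΔT + βΔS = 2.414 × 10⁻³ − 5.92 × 10⁻⁴ = 1.822 × 10⁻³, so Δρ ≈ 1.868 kg m⁻³.
N² = (g/ρ₀)·Δρ/Δz = g·(Δρ/ρ₀)/Δz = 9.8 × 1.822 × 10⁻³ / 41 = 4.3550 × 10⁻⁴ s⁻².
N = √(4.3550 × 10⁻⁴) = 0.020869 rad s⁻¹ → T = 2π/N = 301.08 s = 5.0180 min ≈ 5.02 min.

5.02 min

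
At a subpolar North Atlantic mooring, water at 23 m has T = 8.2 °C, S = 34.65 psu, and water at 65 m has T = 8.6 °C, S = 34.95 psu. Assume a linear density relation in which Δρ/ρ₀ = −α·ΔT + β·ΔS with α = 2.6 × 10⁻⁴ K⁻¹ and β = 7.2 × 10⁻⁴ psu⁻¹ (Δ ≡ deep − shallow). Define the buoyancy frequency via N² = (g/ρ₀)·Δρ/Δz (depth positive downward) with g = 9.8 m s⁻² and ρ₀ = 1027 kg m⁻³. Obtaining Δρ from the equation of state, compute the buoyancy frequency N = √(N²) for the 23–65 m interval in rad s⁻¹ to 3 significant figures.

ΔT = +0.4 K, ΔS = +0.30 psu (deep − shallow).
Δρ/ρ₀ = −αΔT + βΔS = -1.04 × 10⁻⁴ + 2.16 × 10⁻⁴ = 1.12 × 10⁻⁴, so Δρ ≈ 0.1150 kg m⁻³.
N² = (g/ρ₀)·Δρ/Δz = g·(Δρ/ρ₀)/Δz = 9.8 × 1.12 × 10⁻⁴ / 42 = 2.6133 × 10⁻⁵ s⁻².
N = √(2.6133 × 10⁻⁵) = 5.1120 × 10⁻³ rad s⁻¹ ≈ 5.11 × 10⁻³ rad s⁻¹.

5.11 × 10⁻³ rad s⁻¹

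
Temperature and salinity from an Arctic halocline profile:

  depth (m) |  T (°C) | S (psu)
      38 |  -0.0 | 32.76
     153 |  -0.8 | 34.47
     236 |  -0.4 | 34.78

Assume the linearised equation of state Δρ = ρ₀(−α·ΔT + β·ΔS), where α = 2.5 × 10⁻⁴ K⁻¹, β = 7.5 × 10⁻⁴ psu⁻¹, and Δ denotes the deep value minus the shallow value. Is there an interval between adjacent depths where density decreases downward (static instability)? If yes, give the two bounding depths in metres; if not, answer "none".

Evaluate Δρ/ρ₀ = −αΔT + βΔS across each adjacent pair:
  38–153 m: −αΔT+βΔS = −(2.5 × 10⁻⁴)(-0.8)+(7.5 × 10⁻⁴)(+1.71) = 1.5 × 10⁻³ → stable
  153–236 m: −αΔT+βΔS = −(2.5 × 10⁻⁴)(+0.4)+(7.5 × 10⁻⁴)(+0.31) = 1.3 × 10⁻⁴ → stable
Every interval has Δρ > 0: the column is stably stratified throughout.

none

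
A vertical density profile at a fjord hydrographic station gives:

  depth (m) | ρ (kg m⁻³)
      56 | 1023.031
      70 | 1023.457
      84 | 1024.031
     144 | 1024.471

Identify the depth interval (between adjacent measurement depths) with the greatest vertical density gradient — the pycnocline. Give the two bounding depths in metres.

70–84 m

Compute the density gradient over each adjacent pair:
  56–70 m: Δρ/Δz = 0.426/14 = 0.030 kg m⁻⁴
  70–84 m: Δρ/Δz = 0.574/14 = 0.041 kg m⁻⁴
  84–144 m: Δρ/Δz = 0.440/60 = 7.3 × 10⁻³ kg m⁻⁴
The largest gradient is in the 70–84 m interval — the pycnocline.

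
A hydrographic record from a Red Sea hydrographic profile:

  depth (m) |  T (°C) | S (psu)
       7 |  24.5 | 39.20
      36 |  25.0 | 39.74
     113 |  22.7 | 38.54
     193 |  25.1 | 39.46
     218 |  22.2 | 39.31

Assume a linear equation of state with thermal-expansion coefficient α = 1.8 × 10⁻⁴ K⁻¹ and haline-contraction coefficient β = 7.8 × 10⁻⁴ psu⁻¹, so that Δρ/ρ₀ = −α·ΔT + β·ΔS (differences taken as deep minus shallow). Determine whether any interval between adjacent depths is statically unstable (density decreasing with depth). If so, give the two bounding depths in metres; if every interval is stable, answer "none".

36–113 m

Evaluate Δρ/ρ₀ = −αΔT + βΔS across each adjacent pair:
  7–36 m: −αΔT+βΔS = −(1.8 × 10⁻⁴)(+0.5)+(7.8 × 10⁻⁴)(+0.54) = 3.3 × 10⁻⁴ → stable
  36–113 m: −αΔT+βΔS = −(1.8 × 10⁻⁴)(-2.3)+(7.8 × 10⁻⁴)(-1.20) = -5.2 × 10⁻⁴ → UNSTABLE
  113–193 m: −αΔT+βΔS = −(1.8 × 10⁻⁴)(+2.4)+(7.8 × 10⁻⁴)(+0.92) = 2.9 × 10⁻⁴ → stable
  193–218 m: −αΔT+βΔS = −(1.8 × 10⁻⁴)(-2.9)+(7.8 × 10⁻⁴)(-0.15) = 4.0 × 10⁻⁴ → stable
The 36–113 m interval has Δρ < 0: lighter water underlies denser water.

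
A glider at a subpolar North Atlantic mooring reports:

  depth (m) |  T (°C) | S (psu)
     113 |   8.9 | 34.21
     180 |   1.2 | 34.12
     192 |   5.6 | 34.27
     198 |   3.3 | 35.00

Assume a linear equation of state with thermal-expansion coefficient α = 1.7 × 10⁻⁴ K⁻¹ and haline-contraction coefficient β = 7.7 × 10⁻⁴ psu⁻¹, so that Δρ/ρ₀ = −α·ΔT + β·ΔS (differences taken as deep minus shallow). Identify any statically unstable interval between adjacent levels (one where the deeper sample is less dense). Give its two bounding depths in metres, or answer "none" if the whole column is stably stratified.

Evaluate Δρ/ρ₀ = −αΔT + βΔS across each adjacent pair:
  113–180 m: −αΔT+βΔS = −(1.7 × 10⁻⁴)(-7.7)+(7.7 × 10⁻⁴)(-0.09) = 1.2 × 10⁻³ → stable
  180–192 m: −αΔT+βΔS = −(1.7 × 10⁻⁴)(+4.4)+(7.7 × 10⁻⁴)(+0.15) = -6.3 × 10⁻⁴ → UNSTABLE
  192–198 m: −αΔT+βΔS = −(1.7 × 10⁻⁴)(-2.3)+(7.7 × 10⁻⁴)(+0.73) = 9.5 × 10⁻⁴ → stable
The 180–192 m interval has Δρ < 0: lighter water underlies denser water.

180–192 m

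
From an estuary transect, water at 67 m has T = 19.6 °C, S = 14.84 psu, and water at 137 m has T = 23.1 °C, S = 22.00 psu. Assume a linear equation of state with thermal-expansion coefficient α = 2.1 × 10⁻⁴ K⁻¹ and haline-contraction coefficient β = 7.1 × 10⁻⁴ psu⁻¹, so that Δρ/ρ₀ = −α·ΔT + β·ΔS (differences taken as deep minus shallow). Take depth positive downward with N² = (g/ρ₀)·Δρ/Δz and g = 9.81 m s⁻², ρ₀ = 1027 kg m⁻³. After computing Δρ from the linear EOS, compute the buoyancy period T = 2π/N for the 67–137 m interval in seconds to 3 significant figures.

ΔT = +3.5 K, ΔS = +7.16 psu (deep − shallow).
Δρ/ρ₀ = −αΔT + βΔS = -7.35 × 10⁻⁴ + 5.0836 × 10⁻³ = 4.3486 × 10⁻³, so Δρ ≈ 4.466 kg m⁻³.
N² = (g/ρ₀)·Δρ/Δz = g·(Δρ/ρ₀)/Δz = 9.81 × 4.3486 × 10⁻³ / 70 = 6.0943 × 10⁻⁴ s⁻².
N = √(6.0943 × 10⁻⁴) = 0.024687 rad s⁻¹ → T = 2π/N = 254.51 s ≈ 255 s.

255 s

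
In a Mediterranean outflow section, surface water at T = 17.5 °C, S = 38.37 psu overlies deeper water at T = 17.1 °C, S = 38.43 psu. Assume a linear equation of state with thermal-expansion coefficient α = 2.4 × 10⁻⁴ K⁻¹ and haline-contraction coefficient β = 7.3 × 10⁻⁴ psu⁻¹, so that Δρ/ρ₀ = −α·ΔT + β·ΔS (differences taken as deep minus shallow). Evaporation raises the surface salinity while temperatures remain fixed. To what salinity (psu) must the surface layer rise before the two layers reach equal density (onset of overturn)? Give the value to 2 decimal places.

38.56 psu

Neutral buoyancy requires −α(T_deep − T_surf) + β(S_deep − S_surf′) = 0.
S_surf′ = S_deep − (α/β)·ΔT = 38.43 − (2.4 × 10⁻⁴/7.3 × 10⁻⁴)·(-0.4) = 38.5615 psu.
Increase required: 38.5615 − 38.37 = 0.1915 psu.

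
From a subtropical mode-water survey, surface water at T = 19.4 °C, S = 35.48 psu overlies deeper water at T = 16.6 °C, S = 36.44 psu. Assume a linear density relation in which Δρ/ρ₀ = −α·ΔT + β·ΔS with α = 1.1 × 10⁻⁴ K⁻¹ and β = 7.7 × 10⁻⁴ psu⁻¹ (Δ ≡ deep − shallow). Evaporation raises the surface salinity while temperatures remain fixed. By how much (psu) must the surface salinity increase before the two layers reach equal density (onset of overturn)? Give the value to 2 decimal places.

Neutral buoyancy requires −α(T_deep − T_surf) + β(S_deep − S_surf′) = 0.
S_surf′ = S_deep − (α/β)·ΔT = 36.44 − (1.1 × 10⁻⁴/7.7 × 10⁻⁴)·(-2.8) = 36.8400 psu.
Increase required: 36.8400 − 35.48 = 1.3600 psu.

1.36 psu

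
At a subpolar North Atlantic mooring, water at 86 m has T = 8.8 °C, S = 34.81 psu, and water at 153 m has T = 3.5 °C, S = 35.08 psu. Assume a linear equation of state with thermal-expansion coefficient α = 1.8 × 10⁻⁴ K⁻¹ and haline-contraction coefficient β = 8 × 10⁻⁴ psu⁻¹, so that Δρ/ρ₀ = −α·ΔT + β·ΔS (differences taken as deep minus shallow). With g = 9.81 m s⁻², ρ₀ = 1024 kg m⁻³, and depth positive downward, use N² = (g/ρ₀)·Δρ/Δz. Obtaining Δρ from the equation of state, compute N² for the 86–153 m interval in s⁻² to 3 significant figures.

1.71 × 10⁻⁴ s⁻²

ΔT = -5.3 K, ΔS = +0.27 psu (deep − shallow).
Δρ/ρ₀ = −αΔT + βΔS = 9.54 × 10⁻⁴ + 2.16 × 10⁻⁴ = 1.17 × 10⁻³, so Δρ ≈ 1.198 kg m⁻³.
N² = (g/ρ₀)·Δρ/Δz = g·(Δρ/ρ₀)/Δz = 9.81 × 1.17 × 10⁻³ / 67 = 1.7131 × 10⁻⁴ s⁻² ≈ 1.71 × 10⁻⁴ s⁻².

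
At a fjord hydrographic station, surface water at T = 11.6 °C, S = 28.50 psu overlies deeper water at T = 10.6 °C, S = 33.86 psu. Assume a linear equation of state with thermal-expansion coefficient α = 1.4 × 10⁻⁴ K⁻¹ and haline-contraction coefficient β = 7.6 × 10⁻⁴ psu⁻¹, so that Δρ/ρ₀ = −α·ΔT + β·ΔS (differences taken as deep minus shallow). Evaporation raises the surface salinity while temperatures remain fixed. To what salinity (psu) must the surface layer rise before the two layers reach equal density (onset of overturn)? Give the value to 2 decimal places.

Neutral buoyancy requires −α(T_deep − T_surf) + β(S_deep − S_surf′) = 0.
S_surf′ = S_deep − (α/β)·ΔT = 33.86 − (1.4 × 10⁻⁴/7.6 × 10⁻⁴)·(-1.0) = 34.0442 psu.
Increase required: 34.0442 − 28.50 = 5.5442 psu.

34.04 psu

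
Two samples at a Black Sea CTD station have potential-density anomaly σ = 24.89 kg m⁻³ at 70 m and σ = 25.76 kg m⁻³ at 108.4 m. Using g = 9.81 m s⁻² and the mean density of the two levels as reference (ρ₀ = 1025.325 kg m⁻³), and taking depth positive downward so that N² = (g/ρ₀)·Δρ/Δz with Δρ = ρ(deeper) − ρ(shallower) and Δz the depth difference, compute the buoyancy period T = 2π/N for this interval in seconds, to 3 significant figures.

427 s

Δρ = 1025.76 − 1024.89 = 0.87 kg m⁻³ over Δz = 108.4 − 70 = 38.4 m.
N² = (9.81/1025.325) × (0.87/38.4) = 2.1677 × 10⁻⁴ s⁻².
N = √(2.1677 × 10⁻⁴) = 0.014723 rad s⁻¹, so T = 2π/N = 426.76 s ≈ 427 s.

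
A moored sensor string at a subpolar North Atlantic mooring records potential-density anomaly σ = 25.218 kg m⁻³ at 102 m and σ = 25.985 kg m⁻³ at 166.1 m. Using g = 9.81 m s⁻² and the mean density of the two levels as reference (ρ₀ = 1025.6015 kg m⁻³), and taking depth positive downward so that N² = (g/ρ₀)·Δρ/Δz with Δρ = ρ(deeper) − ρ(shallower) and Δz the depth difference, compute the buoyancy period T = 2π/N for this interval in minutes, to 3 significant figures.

Δρ = 1025.985 − 1025.218 = 0.767 kg m⁻³ over Δz = 166.1 − 102 = 64.1 m.
N² = (9.81/1025.6015) × (0.767/64.1) = 1.1445 × 10⁻⁴ s⁻².
N = √(1.1445 × 10⁻⁴) = 0.010698 rad s⁻¹, so T = 2π/N = 587.32 s = 9.7887 min ≈ 9.79 min.
N² > 0, so the interval is statically stable.

9.79 min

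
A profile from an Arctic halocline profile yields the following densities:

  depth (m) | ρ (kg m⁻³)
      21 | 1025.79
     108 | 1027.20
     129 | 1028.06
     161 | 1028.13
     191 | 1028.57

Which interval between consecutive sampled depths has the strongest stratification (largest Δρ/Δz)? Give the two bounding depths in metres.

Compute the density gradient over each adjacent pair:
  21–108 m: Δρ/Δz = 1.41/87 = 0.016 kg m⁻⁴
  108–129 m: Δρ/Δz = 0.86/21 = 0.041 kg m⁻⁴
  129–161 m: Δρ/Δz = 0.07/32 = 2.2 × 10⁻³ kg m⁻⁴
  161–191 m: Δρ/Δz = 0.44/30 = 0.015 kg m⁻⁴
The largest gradient is in the 108–129 m interval — the pycnocline.

108–129 m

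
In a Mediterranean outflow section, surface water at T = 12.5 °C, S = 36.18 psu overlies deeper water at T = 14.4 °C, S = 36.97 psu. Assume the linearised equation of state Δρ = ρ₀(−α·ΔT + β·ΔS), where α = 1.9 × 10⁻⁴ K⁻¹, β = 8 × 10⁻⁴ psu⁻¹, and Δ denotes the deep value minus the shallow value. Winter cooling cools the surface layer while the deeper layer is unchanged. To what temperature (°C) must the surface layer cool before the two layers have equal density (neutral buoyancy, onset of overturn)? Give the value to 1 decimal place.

Neutral buoyancy requires Δρ = 0, i.e. −α(T_deep − T_surf′) + β(S_deep − S_surf) = 0.
T_surf′ = T_deep − (β/α)·ΔS = 14.4 − (8 × 10⁻⁴/1.9 × 10⁻⁴)·(+0.79) = 11.074 °C.
Cooling required: 12.5 − (11.074) = 1.426 °C.

11.1 °C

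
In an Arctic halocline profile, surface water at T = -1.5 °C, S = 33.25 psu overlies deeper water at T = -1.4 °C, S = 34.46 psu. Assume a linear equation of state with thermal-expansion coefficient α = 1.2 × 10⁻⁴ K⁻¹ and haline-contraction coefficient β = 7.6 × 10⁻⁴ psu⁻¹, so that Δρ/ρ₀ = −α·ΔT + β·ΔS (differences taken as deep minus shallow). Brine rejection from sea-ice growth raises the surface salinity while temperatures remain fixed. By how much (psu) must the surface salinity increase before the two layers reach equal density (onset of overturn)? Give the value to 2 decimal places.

Neutral buoyancy requires −α(T_deep − T_surf) + β(S_deep − S_surf′) = 0.
S_surf′ = S_deep − (α/β)·ΔT = 34.46 − (1.2 × 10⁻⁴/7.6 × 10⁻⁴)·(+0.1) = 34.4442 psu.
Increase required: 34.4442 − 33.25 = 1.1942 psu.

1.19 psu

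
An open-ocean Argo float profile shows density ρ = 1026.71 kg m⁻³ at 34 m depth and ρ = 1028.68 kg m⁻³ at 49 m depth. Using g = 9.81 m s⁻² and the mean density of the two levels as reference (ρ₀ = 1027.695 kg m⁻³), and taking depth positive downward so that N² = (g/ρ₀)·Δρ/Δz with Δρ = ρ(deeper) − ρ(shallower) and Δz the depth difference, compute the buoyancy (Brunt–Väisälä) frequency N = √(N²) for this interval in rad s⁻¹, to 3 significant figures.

0.0354 rad s⁻¹

Δρ = 1028.68 − 1026.71 = 1.97 kg m⁻³ over Δz = 49 − 34 = 15 m.
N² = (9.81/1027.695) × (1.97/15) = 1.2537 × 10⁻³ s⁻².
N = √(1.2537 × 10⁻³) = 0.035408 rad s⁻¹ ≈ 0.0354 rad s⁻¹.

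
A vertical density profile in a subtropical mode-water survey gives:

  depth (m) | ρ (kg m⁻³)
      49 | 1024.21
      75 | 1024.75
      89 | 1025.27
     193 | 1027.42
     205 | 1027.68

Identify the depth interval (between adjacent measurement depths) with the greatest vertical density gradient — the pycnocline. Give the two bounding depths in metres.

75–89 m

Compute the density gradient over each adjacent pair:
  49–75 m: Δρ/Δz = 0.54/26 = 0.021 kg m⁻⁴
  75–89 m: Δρ/Δz = 0.52/14 = 0.037 kg m⁻⁴
  89–193 m: Δρ/Δz = 2.15/104 = 0.021 kg m⁻⁴
  193–205 m: Δρ/Δz = 0.26/12 = 0.022 kg m⁻⁴
The largest gradient is in the 75–89 m interval — the pycnocline.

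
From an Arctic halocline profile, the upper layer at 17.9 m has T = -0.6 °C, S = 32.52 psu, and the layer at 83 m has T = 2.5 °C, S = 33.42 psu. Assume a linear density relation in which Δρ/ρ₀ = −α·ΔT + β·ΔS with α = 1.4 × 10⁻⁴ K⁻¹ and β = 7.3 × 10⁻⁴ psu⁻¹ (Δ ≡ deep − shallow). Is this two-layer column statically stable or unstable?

ΔT = 2.5 − -0.6 = +3.1 K and ΔS = 33.42 − 32.52 = +0.90 psu (deep − shallow).
−αΔT = -4.34 × 10⁻⁴; βΔS = 6.57 × 10⁻⁴; sum Δρ/ρ₀ = 2.23 × 10⁻⁴.
Δρ/ρ₀ > 0, so Δρ > 0: deeper water is denser → statically stable.

stable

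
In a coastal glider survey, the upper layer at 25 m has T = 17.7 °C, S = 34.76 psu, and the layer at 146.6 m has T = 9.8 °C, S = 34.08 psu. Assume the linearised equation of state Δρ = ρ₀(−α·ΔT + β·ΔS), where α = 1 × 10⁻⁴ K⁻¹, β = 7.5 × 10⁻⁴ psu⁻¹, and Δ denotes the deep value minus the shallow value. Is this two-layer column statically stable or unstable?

stable

ΔT = 9.8 − 17.7 = -7.9 K and ΔS = 34.08 − 34.76 = -0.68 psu (deep − shallow).
−αΔT = 7.90 × 10⁻⁴; βΔS = -5.10 × 10⁻⁴; sum Δρ/ρ₀ = 2.80 × 10⁻⁴.
Δρ/ρ₀ > 0, so Δρ > 0: deeper water is denser → statically stable.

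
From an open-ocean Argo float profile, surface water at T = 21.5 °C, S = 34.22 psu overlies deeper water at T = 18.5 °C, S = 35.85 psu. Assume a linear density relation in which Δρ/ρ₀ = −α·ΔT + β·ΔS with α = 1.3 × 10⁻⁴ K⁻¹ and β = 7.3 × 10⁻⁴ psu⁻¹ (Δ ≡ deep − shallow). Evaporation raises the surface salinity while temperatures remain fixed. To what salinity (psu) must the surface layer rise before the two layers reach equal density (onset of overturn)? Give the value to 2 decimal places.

Neutral buoyancy requires −α(T_deep − T_surf) + β(S_deep − S_surf′) = 0.
S_surf′ = S_deep − (α/β)·ΔT = 35.85 − (1.3 × 10⁻⁴/7.3 × 10⁻⁴)·(-3.0) = 36.3842 psu.
Increase required: 36.3842 − 34.22 = 2.1642 psu.

36.38 psu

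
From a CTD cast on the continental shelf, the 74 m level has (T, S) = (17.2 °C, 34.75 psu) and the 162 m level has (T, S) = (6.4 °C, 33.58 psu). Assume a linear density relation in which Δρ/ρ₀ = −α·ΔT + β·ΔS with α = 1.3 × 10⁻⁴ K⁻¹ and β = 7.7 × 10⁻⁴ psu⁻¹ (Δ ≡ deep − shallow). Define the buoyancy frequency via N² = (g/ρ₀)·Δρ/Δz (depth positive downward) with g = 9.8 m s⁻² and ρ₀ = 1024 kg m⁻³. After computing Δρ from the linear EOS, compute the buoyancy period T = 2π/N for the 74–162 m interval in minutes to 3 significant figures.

ΔT = -10.8 K, ΔS = -1.17 psu (deep − shallow).
Δρ/ρ₀ = −αΔT + βΔS = 1.404 × 10⁻³ − 9.009 × 10⁻⁴ = 5.031 × 10⁻⁴, so Δρ ≈ 0.5152 kg m⁻³.
N² = (g/ρ₀)·Δρ/Δz = g·(Δρ/ρ₀)/Δz = 9.8 × 5.031 × 10⁻⁴ / 88 = 5.6027 × 10⁻⁵ s⁻².
N = √(5.6027 × 10⁻⁵) = 7.4851 × 10⁻³ rad s⁻¹ → T = 2π/N = 839.43 s = 13.990 min ≈ 14.0 min.

14.0 min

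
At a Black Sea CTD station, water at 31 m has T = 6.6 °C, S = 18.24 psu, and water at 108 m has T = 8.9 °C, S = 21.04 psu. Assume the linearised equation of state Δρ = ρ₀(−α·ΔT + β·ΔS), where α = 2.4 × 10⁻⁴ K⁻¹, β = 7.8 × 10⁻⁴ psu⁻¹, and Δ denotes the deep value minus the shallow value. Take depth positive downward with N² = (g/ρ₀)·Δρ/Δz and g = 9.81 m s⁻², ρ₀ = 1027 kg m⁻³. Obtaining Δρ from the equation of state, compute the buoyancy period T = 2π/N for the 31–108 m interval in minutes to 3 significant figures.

ΔT = +2.3 K, ΔS = +2.80 psu (deep − shallow).
Δρ/ρ₀ = −αΔT + βΔS = -5.52 × 10⁻⁴ + 2.184 × 10⁻³ = 1.632 × 10⁻³, so Δρ ≈ 1.676 kg m⁻³.
N² = (g/ρ₀)·Δρ/Δz = g·(Δρ/ρ₀)/Δz = 9.81 × 1.632 × 10⁻³ / 77 = 2.0792 × 10⁻⁴ s⁻².
N = √(2.0792 × 10⁻⁴) = 0.014419 rad s⁻¹ → T = 2π/N = 435.76 s = 7.2627 min ≈ 7.26 min.

7.26 min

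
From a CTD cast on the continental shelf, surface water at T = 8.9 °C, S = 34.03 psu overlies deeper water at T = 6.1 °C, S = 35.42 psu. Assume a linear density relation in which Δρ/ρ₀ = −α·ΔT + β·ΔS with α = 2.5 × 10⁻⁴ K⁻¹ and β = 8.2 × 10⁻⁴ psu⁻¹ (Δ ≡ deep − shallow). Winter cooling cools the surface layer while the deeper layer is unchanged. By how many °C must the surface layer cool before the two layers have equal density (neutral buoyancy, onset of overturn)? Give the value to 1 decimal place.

Neutral buoyancy requires Δρ = 0, i.e. −α(T_deep − T_surf′) + β(S_deep − S_surf) = 0.
T_surf′ = T_deep − (β/α)·ΔS = 6.1 − (8.2 × 10⁻⁴/2.5 × 10⁻⁴)·(+1.39) = 1.541 °C.
Cooling required: 8.9 − (1.541) = 7.359 °C.

7.4 °C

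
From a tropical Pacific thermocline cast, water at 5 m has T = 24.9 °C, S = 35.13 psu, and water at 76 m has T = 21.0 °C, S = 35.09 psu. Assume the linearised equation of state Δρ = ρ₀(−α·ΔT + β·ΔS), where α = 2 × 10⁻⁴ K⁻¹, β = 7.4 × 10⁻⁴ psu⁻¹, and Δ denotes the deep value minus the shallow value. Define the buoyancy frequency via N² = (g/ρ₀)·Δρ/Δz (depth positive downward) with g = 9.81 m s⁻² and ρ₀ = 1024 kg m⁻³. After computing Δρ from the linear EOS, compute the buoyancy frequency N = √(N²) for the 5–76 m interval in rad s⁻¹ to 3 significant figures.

ΔT = -3.9 K, ΔS = -0.04 psu (deep − shallow).
Δρ/ρ₀ = −αΔT + βΔS = 7.80 × 10⁻⁴ − 2.96 × 10⁻⁵ = 7.504 × 10⁻⁴, so Δρ ≈ 0.7684 kg m⁻³.
N² = (g/ρ₀)·Δρ/Δz = g·(Δρ/ρ₀)/Δz = 9.81 × 7.504 × 10⁻⁴ / 71 = 1.0368 × 10⁻⁴ s⁻².
N = √(1.0368 × 10⁻⁴) = 0.010182 rad s⁻¹ ≈ 0.0102 rad s⁻¹.

0.0102 rad s⁻¹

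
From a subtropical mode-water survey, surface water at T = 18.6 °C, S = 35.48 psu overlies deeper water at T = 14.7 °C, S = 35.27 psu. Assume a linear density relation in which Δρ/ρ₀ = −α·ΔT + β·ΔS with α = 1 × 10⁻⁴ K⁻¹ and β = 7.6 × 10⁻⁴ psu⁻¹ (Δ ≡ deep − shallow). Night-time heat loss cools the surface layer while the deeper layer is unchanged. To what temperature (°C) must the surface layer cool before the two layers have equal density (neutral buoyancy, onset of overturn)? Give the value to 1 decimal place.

Neutral buoyancy requires Δρ = 0, i.e. −α(T_deep − T_surf′) + β(S_deep − S_surf) = 0.
T_surf′ = T_deep − (β/α)·ΔS = 14.7 − (7.6 × 10⁻⁴/1 × 10⁻⁴)·(-0.21) = 16.296 °C.
Cooling required: 18.6 − (16.296) = 2.304 °C.

16.3 °C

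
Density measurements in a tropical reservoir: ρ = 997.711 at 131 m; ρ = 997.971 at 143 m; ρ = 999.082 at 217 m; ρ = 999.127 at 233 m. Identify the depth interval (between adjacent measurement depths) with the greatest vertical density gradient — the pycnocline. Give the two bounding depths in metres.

Compute the density gradient over each adjacent pair:
  131–143 m: Δρ/Δz = 0.260/12 = 0.022 kg m⁻⁴
  143–217 m: Δρ/Δz = 1.111/74 = 0.015 kg m⁻⁴
  217–233 m: Δρ/Δz = 0.045/16 = 2.8 × 10⁻³ kg m⁻⁴
The largest gradient is in the 131–143 m interval — the pycnocline.

131–143 m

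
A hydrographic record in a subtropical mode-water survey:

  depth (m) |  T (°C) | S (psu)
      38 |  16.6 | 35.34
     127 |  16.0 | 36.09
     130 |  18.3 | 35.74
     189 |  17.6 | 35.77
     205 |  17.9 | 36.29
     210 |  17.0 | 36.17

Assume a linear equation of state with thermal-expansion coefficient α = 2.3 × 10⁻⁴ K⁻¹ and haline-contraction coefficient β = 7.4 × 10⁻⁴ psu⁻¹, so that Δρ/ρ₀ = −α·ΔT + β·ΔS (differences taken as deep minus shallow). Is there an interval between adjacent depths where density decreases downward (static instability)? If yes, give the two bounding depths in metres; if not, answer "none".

127–130 m

Evaluate Δρ/ρ₀ = −αΔT + βΔS across each adjacent pair:
  38–127 m: −αΔT+βΔS = −(2.3 × 10⁻⁴)(-0.6)+(7.4 × 10⁻⁴)(+0.75) = 6.9 × 10⁻⁴ → stable
  127–130 m: −αΔT+βΔS = −(2.3 × 10⁻⁴)(+2.3)+(7.4 × 10⁻⁴)(-0.35) = -7.9 × 10⁻⁴ → UNSTABLE
  130–189 m: −αΔT+βΔS = −(2.3 × 10⁻⁴)(-0.7)+(7.4 × 10⁻⁴)(+0.03) = 1.8 × 10⁻⁴ → stable
  189–205 m: −αΔT+βΔS = −(2.3 × 10⁻⁴)(+0.3)+(7.4 × 10⁻⁴)(+0.52) = 3.2 × 10⁻⁴ → stable
  205–210 m: −αΔT+βΔS = −(2.3 × 10⁻⁴)(-0.9)+(7.4 × 10⁻⁴)(-0.12) = 1.2 × 10⁻⁴ → stable
The 127–130 m interval has Δρ < 0: lighter water underlies denser water.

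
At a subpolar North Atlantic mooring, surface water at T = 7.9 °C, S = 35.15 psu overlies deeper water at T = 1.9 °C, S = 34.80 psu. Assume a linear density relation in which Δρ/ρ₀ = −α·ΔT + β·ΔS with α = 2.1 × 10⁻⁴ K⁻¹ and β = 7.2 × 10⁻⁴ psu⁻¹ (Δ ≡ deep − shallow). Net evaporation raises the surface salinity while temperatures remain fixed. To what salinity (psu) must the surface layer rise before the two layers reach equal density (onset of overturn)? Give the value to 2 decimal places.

36.55 psu

Neutral buoyancy requires −α(T_deep − T_surf) + β(S_deep − S_surf′) = 0.
S_surf′ = S_deep − (α/β)·ΔT = 34.80 − (2.1 × 10⁻⁴/7.2 × 10⁻⁴)·(-6.0) = 36.5500 psu.
Increase required: 36.5500 − 35.15 = 1.4000 psu.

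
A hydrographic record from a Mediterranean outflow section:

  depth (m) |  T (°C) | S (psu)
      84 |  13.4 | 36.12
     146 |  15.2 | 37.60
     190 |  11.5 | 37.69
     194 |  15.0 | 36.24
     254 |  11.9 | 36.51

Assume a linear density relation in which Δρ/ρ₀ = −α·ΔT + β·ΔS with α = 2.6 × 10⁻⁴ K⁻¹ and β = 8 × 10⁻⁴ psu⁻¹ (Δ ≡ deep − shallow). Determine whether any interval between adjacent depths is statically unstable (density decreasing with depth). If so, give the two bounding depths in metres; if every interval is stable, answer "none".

Evaluate Δρ/ρ₀ = −αΔT + βΔS across each adjacent pair:
  84–146 m: −αΔT+βΔS = −(2.6 × 10⁻⁴)(+1.8)+(8 × 10⁻⁴)(+1.48) = 7.2 × 10⁻⁴ → stable
  146–190 m: −αΔT+βΔS = −(2.6 × 10⁻⁴)(-3.7)+(8 × 10⁻⁴)(+0.09) = 1.0 × 10⁻³ → stable
  190–194 m: −αΔT+βΔS = −(2.6 × 10⁻⁴)(+3.5)+(8 × 10⁻⁴)(-1.45) = -2.1 × 10⁻³ → UNSTABLE
  194–254 m: −αΔT+βΔS = −(2.6 × 10⁻⁴)(-3.1)+(8 × 10⁻⁴)(+0.27) = 1.0 × 10⁻³ → stable
The 190–194 m interval has Δρ < 0: lighter water underlies denser water.

190–194 m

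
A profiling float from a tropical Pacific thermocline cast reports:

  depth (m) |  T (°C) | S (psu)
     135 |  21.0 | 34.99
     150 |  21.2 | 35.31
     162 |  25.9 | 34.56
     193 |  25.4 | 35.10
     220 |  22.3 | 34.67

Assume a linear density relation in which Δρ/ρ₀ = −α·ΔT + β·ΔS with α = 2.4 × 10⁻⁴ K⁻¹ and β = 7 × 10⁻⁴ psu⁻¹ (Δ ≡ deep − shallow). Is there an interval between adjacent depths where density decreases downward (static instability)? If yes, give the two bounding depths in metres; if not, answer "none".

Evaluate Δρ/ρ₀ = −αΔT + βΔS across each adjacent pair:
  135–150 m: −αΔT+βΔS = −(2.4 × 10⁻⁴)(+0.2)+(7 × 10⁻⁴)(+0.32) = 1.8 × 10⁻⁴ → stable
  150–162 m: −αΔT+βΔS = −(2.4 × 10⁻⁴)(+4.7)+(7 × 10⁻⁴)(-0.75) = -1.7 × 10⁻³ → UNSTABLE
  162–193 m: −αΔT+βΔS = −(2.4 × 10⁻⁴)(-0.5)+(7 × 10⁻⁴)(+0.54) = 5.0 × 10⁻⁴ → stable
  193–220 m: −αΔT+βΔS = −(2.4 × 10⁻⁴)(-3.1)+(7 × 10⁻⁴)(-0.43) = 4.4 × 10⁻⁴ → stable
The 150–162 m interval has Δρ < 0: lighter water underlies denser water.

150–162 m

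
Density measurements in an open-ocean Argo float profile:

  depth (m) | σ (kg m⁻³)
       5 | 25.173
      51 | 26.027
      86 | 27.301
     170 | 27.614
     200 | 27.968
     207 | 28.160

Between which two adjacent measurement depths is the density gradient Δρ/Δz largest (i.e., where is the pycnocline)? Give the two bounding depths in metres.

51–86 m

Compute the density gradient over each adjacent pair:
  5–51 m: Δρ/Δz = 0.854/46 = 0.019 kg m⁻⁴
  51–86 m: Δρ/Δz = 1.274/35 = 0.036 kg m⁻⁴
  86–170 m: Δρ/Δz = 0.313/84 = 3.7 × 10⁻³ kg m⁻⁴
  170–200 m: Δρ/Δz = 0.354/30 = 0.012 kg m⁻⁴
  200–207 m: Δρ/Δz = 0.192/7 = 0.027 kg m⁻⁴
The largest gradient is in the 51–86 m interval — the pycnocline.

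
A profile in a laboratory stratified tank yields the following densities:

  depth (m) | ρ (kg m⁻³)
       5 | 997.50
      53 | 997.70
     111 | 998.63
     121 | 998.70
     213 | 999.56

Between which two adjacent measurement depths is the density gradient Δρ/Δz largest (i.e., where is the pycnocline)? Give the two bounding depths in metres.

Compute the density gradient over each adjacent pair:
  5–53 m: Δρ/Δz = 0.20/48 = 4.2 × 10⁻³ kg m⁻⁴
  53–111 m: Δρ/Δz = 0.93/58 = 0.016 kg m⁻⁴
  111–121 m: Δρ/Δz = 0.07/10 = 7.0 × 10⁻³ kg m⁻⁴
  121–213 m: Δρ/Δz = 0.86/92 = 9.3 × 10⁻³ kg m⁻⁴
The largest gradient is in the 53–111 m interval — the pycnocline.

53–111 m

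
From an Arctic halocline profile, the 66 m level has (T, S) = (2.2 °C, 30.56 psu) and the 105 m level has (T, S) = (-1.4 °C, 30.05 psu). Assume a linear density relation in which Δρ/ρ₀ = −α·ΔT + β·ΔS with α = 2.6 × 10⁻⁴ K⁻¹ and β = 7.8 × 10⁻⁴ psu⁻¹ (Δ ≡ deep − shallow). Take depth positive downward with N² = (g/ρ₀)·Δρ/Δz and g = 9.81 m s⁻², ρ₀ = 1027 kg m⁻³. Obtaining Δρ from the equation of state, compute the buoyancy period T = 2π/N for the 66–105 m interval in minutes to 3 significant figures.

ΔT = -3.6 K, ΔS = -0.51 psu (deep − shallow).
Δρ/ρ₀ = −αΔT + βΔS = 9.36 × 10⁻⁴ − 3.978 × 10⁻⁴ = 5.382 × 10⁻⁴, so Δρ ≈ 0.5527 kg m⁻³.
N² = (g/ρ₀)·Δρ/Δz = g·(Δρ/ρ₀)/Δz = 9.81 × 5.382 × 10⁻⁴ / 39 = 1.3538 × 10⁻⁴ s⁻².
N = √(1.3538 × 10⁻⁴) = 0.011635 rad s⁻¹ → T = 2π/N = 540.02 s = 9.0003 min ≈ 9.00 min.

9.00 min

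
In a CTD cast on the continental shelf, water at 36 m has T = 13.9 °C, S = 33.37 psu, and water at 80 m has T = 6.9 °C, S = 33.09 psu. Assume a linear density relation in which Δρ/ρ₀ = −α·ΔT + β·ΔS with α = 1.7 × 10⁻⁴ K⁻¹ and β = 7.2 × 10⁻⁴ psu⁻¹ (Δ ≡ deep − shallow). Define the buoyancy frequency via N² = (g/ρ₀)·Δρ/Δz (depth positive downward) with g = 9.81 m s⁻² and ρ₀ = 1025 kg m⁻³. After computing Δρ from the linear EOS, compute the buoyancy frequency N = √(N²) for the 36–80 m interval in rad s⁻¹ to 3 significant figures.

0.0148 rad s⁻¹

ΔT = -7.0 K, ΔS = -0.28 psu (deep − shallow).
Δρ/ρ₀ = −αΔT + βΔS = 1.19 × 10⁻³ − 2.016 × 10⁻⁴ = 9.884 × 10⁻⁴, so Δρ ≈ 1.013 kg m⁻³.
N² = (g/ρ₀)·Δρ/Δz = g·(Δρ/ρ₀)/Δz = 9.81 × 9.884 × 10⁻⁴ / 44 = 2.2037 × 10⁻⁴ s⁻².
N = √(2.2037 × 10⁻⁴) = 0.014845 rad s⁻¹ ≈ 0.0148 rad s⁻¹.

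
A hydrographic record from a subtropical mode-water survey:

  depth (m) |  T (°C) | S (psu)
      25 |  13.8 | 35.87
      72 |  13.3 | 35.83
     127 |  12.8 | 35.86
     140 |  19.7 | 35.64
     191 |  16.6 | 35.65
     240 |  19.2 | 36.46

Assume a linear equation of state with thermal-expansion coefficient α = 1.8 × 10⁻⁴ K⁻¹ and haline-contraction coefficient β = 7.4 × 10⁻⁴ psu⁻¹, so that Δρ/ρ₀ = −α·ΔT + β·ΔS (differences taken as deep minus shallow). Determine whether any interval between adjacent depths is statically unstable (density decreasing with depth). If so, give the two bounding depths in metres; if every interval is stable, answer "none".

127–140 m

Evaluate Δρ/ρ₀ = −αΔT + βΔS across each adjacent pair:
  25–72 m: −αΔT+βΔS = −(1.8 × 10⁻⁴)(-0.5)+(7.4 × 10⁻⁴)(-0.04) = 6.0 × 10⁻⁵ → stable
  72–127 m: −αΔT+βΔS = −(1.8 × 10⁻⁴)(-0.5)+(7.4 × 10⁻⁴)(+0.03) = 1.1 × 10⁻⁴ → stable
  127–140 m: −αΔT+βΔS = −(1.8 × 10⁻⁴)(+6.9)+(7.4 × 10⁻⁴)(-0.22) = -1.4 × 10⁻³ → UNSTABLE
  140–191 m: −αΔT+βΔS = −(1.8 × 10⁻⁴)(-3.1)+(7.4 × 10⁻⁴)(+0.01) = 5.7 × 10⁻⁴ → stable
  191–240 m: −αΔT+βΔS = −(1.8 × 10⁻⁴)(+2.6)+(7.4 × 10⁻⁴)(+0.81) = 1.3 × 10⁻⁴ → stable
The 127–140 m interval has Δρ < 0: lighter water underlies denser water.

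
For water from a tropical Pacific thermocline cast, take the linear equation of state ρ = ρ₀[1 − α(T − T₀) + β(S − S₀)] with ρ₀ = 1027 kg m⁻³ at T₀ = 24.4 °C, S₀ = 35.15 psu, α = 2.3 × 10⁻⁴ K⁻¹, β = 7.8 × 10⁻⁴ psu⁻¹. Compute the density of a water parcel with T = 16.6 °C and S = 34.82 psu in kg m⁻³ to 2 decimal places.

1028.58 kg m⁻³

T − T₀ = -7.8 K, S − S₀ = -0.33 psu.
Bracket = 1 − α·(-7.8) + β·(-0.33) = 1 + (1.5366 × 10⁻³) = 1.0015366.
ρ = 1027 × 1.0015366 = 1028.58 kg m⁻³.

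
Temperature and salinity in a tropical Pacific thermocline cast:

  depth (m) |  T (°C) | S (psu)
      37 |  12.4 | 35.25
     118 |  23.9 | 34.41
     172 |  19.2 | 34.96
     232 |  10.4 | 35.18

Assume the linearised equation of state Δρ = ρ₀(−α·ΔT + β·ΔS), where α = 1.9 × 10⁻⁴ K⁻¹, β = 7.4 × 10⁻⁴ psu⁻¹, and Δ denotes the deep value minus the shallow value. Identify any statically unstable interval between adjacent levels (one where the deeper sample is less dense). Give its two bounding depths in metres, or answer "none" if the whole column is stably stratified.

37–118 m

Evaluate Δρ/ρ₀ = −αΔT + βΔS across each adjacent pair:
  37–118 m: −αΔT+βΔS = −(1.9 × 10⁻⁴)(+11.5)+(7.4 × 10⁻⁴)(-0.84) = -2.8 × 10⁻³ → UNSTABLE
  118–172 m: −αΔT+βΔS = −(1.9 × 10⁻⁴)(-4.7)+(7.4 × 10⁻⁴)(+0.55) = 1.3 × 10⁻³ → stable
  172–232 m: −αΔT+βΔS = −(1.9 × 10⁻⁴)(-8.8)+(7.4 × 10⁻⁴)(+0.22) = 1.8 × 10⁻³ → stable
The 37–118 m interval has Δρ < 0: lighter water underlies denser water.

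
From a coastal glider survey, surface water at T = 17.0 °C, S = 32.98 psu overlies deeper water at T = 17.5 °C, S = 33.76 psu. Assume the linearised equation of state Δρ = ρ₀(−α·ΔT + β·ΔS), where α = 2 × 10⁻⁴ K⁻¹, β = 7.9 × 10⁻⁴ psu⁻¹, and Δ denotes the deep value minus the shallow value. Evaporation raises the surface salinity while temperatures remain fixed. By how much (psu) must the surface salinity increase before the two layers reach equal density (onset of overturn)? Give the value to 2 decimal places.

Neutral buoyancy requires −α(T_deep − T_surf) + β(S_deep − S_surf′) = 0.
S_surf′ = S_deep − (α/β)·ΔT = 33.76 − (2 × 10⁻⁴/7.9 × 10⁻⁴)·(+0.5) = 33.6334 psu.
Increase required: 33.6334 − 32.98 = 0.6534 psu.

0.65 psu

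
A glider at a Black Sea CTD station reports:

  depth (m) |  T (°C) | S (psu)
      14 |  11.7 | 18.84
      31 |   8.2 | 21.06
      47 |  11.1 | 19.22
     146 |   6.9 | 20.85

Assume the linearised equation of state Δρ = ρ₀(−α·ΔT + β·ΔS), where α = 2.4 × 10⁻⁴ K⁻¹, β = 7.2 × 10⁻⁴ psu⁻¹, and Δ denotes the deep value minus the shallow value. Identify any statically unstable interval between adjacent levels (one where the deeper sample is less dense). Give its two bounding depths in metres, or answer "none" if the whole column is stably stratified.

Evaluate Δρ/ρ₀ = −αΔT + βΔS across each adjacent pair:
  14–31 m: −αΔT+βΔS = −(2.4 × 10⁻⁴)(-3.5)+(7.2 × 10⁻⁴)(+2.22) = 2.4 × 10⁻³ → stable
  31–47 m: −αΔT+βΔS = −(2.4 × 10⁻⁴)(+2.9)+(7.2 × 10⁻⁴)(-1.84) = -2.0 × 10⁻³ → UNSTABLE
  47–146 m: −αΔT+βΔS = −(2.4 × 10⁻⁴)(-4.2)+(7.2 × 10⁻⁴)(+1.63) = 2.2 × 10⁻³ → stable
The 31–47 m interval has Δρ < 0: lighter water underlies denser water.

31–47 m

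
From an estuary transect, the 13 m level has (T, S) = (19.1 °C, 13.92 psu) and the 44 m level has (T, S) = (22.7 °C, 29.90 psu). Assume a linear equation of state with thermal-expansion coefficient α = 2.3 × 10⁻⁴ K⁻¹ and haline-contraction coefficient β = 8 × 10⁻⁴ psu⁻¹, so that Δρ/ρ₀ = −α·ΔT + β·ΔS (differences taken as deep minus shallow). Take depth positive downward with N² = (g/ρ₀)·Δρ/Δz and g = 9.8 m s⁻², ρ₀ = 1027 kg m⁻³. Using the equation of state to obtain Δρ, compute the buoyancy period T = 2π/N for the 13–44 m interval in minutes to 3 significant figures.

ΔT = +3.6 K, ΔS = +15.98 psu (deep − shallow).
Δρ/ρ₀ = −αΔT + βΔS = -8.28 × 10⁻⁴ + 0.012784 = 0.011956, so Δρ ≈ 12.28 kg m⁻³.
N² = (g/ρ₀)·Δρ/Δz = g·(Δρ/ρ₀)/Δz = 9.8 × 0.011956 / 31 = 3.7796 × 10⁻³ s⁻².
N = √(3.7796 × 10⁻³) = 0.061478 rad s⁻¹ → T = 2π/N = 102.20 s = 1.7033 min ≈ 1.70 min.

1.70 min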